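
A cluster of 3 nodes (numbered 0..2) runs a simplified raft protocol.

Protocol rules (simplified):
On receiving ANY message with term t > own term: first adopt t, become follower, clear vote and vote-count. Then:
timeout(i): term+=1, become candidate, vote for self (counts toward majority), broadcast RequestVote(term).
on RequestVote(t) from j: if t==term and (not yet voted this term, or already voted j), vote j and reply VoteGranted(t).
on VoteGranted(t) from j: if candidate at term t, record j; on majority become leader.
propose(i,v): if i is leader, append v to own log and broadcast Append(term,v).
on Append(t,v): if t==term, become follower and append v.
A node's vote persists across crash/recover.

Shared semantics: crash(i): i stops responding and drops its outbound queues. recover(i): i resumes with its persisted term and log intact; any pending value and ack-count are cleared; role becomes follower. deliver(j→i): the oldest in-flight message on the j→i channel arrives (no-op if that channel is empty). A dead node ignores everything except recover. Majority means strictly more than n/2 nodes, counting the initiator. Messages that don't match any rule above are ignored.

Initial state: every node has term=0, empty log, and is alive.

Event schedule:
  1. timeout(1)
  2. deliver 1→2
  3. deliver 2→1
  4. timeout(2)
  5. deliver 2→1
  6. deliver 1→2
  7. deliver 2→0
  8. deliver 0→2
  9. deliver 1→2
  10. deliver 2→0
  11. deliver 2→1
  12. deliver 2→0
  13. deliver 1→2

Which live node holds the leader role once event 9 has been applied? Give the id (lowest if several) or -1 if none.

2

[1] timeout(1) → N1(cand t1 [-])
[2] deliver 1→2 → N2(foll t1 [-])
[3] deliver 2→1 → N1(lead t1 [-])
[4] timeout(2) → N2(cand t2 [-])
[5] deliver 2→1 → N1(foll t2 [-])
[6] deliver 1→2 → N2(lead t2 [-])
[7] deliver 2→0 → N0(foll t2 [-])
[8] deliver 0→2 → ∅
[9] deliver 1→2 → ∅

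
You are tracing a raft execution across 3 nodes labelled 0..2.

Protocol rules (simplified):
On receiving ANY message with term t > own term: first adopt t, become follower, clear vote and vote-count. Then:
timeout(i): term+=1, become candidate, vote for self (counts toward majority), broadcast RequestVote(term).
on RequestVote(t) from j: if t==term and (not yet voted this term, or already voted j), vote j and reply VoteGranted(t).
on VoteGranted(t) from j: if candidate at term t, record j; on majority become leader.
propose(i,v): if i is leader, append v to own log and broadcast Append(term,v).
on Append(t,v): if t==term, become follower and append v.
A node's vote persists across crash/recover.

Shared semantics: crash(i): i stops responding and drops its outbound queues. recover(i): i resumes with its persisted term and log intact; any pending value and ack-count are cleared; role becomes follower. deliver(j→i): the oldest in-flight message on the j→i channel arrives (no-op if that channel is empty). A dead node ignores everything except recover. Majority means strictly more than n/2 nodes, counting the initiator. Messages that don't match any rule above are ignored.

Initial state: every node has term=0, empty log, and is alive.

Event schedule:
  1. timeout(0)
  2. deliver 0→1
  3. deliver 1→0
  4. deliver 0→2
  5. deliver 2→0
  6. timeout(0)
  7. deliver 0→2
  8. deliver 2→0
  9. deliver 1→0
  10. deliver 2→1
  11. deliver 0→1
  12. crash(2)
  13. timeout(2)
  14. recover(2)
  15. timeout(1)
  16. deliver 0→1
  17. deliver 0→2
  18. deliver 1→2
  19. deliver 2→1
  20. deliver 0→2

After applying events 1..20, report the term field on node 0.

after 1 — timeout(0): n0:cand/t1/[-]
after 2 — deliver 0→1: n1:foll/t1/[-]
after 3 — deliver 1→0: n0:lead/t1/[-]
after 4 — deliver 0→2: n2:foll/t1/[-]
after 5 — deliver 2→0: ·
after 6 — timeout(0): n0:cand/t2/[-]
after 7 — deliver 0→2: n2:foll/t2/[-]
after 8 — deliver 2→0: n0:lead/t2/[-]
after 9 — deliver 1→0: ·
after 10 — deliver 2→1: ·
after 11 — deliver 0→1: n1:foll/t2/[-]
after 12 — crash(2): n2:✗foll/t2/[-]
after 13 — timeout(2): ·
after 14 — recover(2): n2:foll/t2/[-]
after 15 — timeout(1): n1:cand/t3/[-]
after 16 — deliver 0→1: ·
after 17 — deliver 0→2: ·
after 18 — deliver 1→2: n2:foll/t3/[-]
after 19 — deliver 2→1: n1:lead/t3/[-]
after 20 — deliver 0→2: ·

2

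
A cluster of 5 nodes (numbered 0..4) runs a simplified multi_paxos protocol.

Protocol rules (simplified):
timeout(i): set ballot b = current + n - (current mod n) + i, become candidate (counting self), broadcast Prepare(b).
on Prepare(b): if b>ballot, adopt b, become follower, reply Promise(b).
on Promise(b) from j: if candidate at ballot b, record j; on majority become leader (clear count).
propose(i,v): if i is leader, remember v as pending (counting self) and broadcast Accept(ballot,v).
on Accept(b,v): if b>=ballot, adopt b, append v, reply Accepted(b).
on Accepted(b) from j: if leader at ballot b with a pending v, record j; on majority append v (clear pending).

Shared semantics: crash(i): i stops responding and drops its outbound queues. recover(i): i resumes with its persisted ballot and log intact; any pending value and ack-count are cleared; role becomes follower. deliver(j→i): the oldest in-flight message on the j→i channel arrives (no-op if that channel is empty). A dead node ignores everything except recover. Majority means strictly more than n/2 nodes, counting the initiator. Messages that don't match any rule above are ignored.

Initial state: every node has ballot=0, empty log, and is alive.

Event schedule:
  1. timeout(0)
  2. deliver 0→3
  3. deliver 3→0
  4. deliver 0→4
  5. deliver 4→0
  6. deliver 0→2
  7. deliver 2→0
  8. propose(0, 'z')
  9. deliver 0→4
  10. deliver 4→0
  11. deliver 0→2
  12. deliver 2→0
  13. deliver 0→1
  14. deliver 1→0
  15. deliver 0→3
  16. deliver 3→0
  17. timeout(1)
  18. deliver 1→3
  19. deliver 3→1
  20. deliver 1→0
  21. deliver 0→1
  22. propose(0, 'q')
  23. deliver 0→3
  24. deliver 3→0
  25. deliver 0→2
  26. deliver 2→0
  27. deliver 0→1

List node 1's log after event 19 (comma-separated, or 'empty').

e1 timeout(0): 0[cand,b=5,-]
e2 deliver 0→3: 3[foll,b=5,-]
e3 deliver 3→0: ·
e4 deliver 0→4: 4[foll,b=5,-]
e5 deliver 4→0: 0[lead,b=5,-]
e6 deliver 0→2: 2[foll,b=5,-]
e7 deliver 2→0: ·
e8 propose(0,'z'): ·
e9 deliver 0→4: 4[foll,b=5,z]
e10 deliver 4→0: ·
e11 deliver 0→2: 2[foll,b=5,z]
e12 deliver 2→0: 0[lead,b=5,z]
e13 deliver 0→1: 1[foll,b=5,-]
e14 deliver 1→0: ·
e15 deliver 0→3: 3[foll,b=5,z]
e16 deliver 3→0: ·
e17 timeout(1): 1[cand,b=11,-]
e18 deliver 1→3: 3[foll,b=11,z]
e19 deliver 3→1: ·

empty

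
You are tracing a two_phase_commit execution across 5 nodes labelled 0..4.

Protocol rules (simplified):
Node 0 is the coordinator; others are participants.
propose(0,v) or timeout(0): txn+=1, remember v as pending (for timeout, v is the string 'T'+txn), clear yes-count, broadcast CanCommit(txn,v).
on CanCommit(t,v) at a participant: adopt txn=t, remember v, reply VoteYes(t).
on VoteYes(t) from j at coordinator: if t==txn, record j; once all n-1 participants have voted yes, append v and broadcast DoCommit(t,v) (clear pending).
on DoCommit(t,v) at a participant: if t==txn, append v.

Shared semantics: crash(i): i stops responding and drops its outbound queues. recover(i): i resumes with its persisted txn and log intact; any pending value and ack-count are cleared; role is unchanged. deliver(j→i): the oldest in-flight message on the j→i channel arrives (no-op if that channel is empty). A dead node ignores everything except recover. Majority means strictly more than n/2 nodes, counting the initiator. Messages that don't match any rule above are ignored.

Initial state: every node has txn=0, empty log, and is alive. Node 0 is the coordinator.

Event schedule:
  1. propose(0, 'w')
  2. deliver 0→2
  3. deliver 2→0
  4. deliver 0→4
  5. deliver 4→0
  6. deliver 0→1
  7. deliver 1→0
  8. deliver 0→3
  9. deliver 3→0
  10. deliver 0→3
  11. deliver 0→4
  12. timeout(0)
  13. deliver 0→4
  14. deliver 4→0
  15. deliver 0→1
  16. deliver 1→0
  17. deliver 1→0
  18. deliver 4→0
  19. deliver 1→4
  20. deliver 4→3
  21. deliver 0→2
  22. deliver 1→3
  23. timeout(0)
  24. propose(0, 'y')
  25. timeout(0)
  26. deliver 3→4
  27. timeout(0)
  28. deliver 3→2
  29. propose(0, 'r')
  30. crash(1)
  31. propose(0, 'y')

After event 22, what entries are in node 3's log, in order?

w

1. propose(0,'w'):  <0:coor t1 ->
2. deliver 0→2:  <2:part t1 ->
3. deliver 2→0:  nop
4. deliver 0→4:  <4:part t1 ->
5. deliver 4→0:  nop
6. deliver 0→1:  <1:part t1 ->
7. deliver 1→0:  nop
8. deliver 0→3:  <3:part t1 ->
9. deliver 3→0:  <0:coor t1 w>
10. deliver 0→3:  <3:part t1 w>
11. deliver 0→4:  <4:part t1 w>
12. timeout(0):  <0:coor t2 w>
13. deliver 0→4:  <4:part t2 w>
14. deliver 4→0:  nop
15. deliver 0→1:  <1:part t1 w>
16. deliver 1→0:  nop
17. deliver 1→0:  nop
18. deliver 4→0:  nop
19. deliver 1→4:  nop
20. deliver 4→3:  nop
21. deliver 0→2:  <2:part t1 w>
22. deliver 1→3:  nop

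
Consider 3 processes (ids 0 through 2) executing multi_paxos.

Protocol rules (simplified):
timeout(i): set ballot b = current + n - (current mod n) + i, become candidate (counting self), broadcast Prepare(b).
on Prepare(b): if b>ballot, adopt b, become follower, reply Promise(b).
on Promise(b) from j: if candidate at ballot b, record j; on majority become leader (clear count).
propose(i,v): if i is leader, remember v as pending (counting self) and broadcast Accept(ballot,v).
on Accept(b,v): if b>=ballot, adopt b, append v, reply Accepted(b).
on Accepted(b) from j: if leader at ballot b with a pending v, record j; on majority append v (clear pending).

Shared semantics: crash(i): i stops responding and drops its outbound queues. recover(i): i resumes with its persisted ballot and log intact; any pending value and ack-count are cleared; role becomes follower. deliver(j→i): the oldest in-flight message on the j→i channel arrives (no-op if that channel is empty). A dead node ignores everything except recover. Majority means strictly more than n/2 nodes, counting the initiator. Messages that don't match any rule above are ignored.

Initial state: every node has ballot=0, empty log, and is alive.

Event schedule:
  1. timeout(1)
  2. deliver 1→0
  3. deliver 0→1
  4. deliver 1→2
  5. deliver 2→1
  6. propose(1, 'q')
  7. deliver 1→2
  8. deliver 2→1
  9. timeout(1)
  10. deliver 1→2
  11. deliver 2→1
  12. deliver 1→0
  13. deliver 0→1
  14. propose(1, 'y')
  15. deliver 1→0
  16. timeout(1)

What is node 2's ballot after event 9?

1. timeout(1):  <1:cand b4 ->
2. deliver 1→0:  <0:foll b4 ->
3. deliver 0→1:  <1:lead b4 ->
4. deliver 1→2:  <2:foll b4 ->
5. deliver 2→1:  nop
6. propose(1,'q'):  nop
7. deliver 1→2:  <2:foll b4 q>
8. deliver 2→1:  <1:lead b4 q>
9. timeout(1):  <1:cand b7 q>

4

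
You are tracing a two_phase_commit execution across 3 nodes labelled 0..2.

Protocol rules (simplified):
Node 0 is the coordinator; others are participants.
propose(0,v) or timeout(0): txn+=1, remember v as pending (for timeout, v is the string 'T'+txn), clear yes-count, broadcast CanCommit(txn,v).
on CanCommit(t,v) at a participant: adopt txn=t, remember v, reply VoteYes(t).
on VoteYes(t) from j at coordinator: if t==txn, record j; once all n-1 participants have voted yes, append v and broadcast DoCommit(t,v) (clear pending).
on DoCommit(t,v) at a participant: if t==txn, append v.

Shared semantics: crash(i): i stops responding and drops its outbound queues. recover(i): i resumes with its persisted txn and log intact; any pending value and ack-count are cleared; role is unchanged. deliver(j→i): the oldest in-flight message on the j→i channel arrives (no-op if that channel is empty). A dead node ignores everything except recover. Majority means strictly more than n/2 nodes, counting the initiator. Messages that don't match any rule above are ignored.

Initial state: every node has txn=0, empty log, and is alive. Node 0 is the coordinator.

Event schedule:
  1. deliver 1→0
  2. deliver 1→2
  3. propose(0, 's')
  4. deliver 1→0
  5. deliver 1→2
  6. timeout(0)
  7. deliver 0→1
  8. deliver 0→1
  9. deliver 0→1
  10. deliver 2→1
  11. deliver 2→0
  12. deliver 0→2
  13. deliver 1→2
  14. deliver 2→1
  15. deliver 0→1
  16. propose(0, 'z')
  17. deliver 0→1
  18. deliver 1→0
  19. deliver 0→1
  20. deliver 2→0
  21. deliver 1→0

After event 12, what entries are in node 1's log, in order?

[1] deliver 1→0 → ∅
[2] deliver 1→2 → ∅
[3] propose(0,'s') → N0(coor t1 [-])
[4] deliver 1→0 → ∅
[5] deliver 1→2 → ∅
[6] timeout(0) → N0(coor t2 [-])
[7] deliver 0→1 → N1(part t1 [-])
[8] deliver 0→1 → N1(part t2 [-])
[9] deliver 0→1 → ∅
[10] deliver 2→1 → ∅
[11] deliver 2→0 → ∅
[12] deliver 0→2 → N2(part t1 [-])

empty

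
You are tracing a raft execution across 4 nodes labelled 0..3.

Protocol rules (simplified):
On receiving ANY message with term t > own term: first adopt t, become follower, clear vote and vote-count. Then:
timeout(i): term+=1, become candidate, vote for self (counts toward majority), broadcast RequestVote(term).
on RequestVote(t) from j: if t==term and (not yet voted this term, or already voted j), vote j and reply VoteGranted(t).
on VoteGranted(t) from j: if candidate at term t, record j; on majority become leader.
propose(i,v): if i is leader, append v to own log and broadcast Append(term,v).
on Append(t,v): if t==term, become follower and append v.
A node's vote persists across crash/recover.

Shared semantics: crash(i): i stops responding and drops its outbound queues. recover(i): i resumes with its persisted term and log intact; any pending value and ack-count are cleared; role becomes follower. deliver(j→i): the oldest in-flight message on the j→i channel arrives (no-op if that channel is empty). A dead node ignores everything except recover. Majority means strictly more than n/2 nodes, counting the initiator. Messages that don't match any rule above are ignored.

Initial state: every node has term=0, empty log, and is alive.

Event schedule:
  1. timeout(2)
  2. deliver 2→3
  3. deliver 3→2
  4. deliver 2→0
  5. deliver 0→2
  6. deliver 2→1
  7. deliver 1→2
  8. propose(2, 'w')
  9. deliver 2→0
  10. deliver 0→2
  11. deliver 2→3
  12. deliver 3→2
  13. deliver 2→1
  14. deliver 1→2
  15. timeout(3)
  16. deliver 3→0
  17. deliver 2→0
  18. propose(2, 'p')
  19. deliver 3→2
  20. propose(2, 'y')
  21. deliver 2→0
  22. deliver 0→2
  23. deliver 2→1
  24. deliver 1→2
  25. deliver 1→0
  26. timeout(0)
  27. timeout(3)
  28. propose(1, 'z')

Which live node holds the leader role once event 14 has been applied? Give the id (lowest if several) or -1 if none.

step 1 timeout(2): 2={cand,t=1,log=-}
step 2 deliver 2→3: 3={foll,t=1,log=-}
step 3 deliver 3→2: —
step 4 deliver 2→0: 0={foll,t=1,log=-}
step 5 deliver 0→2: 2={lead,t=1,log=-}
step 6 deliver 2→1: 1={foll,t=1,log=-}
step 7 deliver 1→2: —
step 8 propose(2,'w'): 2={lead,t=1,log=w}
step 9 deliver 2→0: 0={foll,t=1,log=w}
step 10 deliver 0→2: —
step 11 deliver 2→3: 3={foll,t=1,log=w}
step 12 deliver 3→2: —
step 13 deliver 2→1: 1={foll,t=1,log=w}
step 14 deliver 1→2: —

2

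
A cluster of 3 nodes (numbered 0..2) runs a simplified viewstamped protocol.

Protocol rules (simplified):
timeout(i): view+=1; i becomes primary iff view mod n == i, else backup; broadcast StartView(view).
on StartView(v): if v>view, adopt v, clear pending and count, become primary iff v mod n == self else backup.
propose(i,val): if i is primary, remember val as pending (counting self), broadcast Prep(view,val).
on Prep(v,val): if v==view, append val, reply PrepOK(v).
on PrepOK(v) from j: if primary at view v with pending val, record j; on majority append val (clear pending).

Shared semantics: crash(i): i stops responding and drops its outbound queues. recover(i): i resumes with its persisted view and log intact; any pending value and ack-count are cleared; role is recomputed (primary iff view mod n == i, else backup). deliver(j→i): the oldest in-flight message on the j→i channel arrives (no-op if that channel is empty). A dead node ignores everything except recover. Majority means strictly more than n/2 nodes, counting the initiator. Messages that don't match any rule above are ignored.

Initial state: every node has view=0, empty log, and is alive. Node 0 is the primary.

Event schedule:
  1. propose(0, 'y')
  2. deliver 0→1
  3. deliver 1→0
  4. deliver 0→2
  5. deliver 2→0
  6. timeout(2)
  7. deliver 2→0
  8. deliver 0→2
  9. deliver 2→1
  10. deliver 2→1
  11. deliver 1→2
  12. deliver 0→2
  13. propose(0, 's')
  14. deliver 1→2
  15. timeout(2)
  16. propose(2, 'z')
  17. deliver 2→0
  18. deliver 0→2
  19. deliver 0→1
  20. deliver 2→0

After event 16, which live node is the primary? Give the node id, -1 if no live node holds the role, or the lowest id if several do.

1

step 1 propose(0,'y'): —
step 2 deliver 0→1: 1={back,v=0,log=y}
step 3 deliver 1→0: 0={prim,v=0,log=y}
step 4 deliver 0→2: 2={back,v=0,log=y}
step 5 deliver 2→0: —
step 6 timeout(2): 2={back,v=1,log=y}
step 7 deliver 2→0: 0={back,v=1,log=y}
step 8 deliver 0→2: —
step 9 deliver 2→1: 1={prim,v=1,log=y}
step 10 deliver 2→1: —
step 11 deliver 1→2: —
step 12 deliver 0→2: —
step 13 propose(0,'s'): —
step 14 deliver 1→2: —
step 15 timeout(2): 2={prim,v=2,log=y}
step 16 propose(2,'z'): —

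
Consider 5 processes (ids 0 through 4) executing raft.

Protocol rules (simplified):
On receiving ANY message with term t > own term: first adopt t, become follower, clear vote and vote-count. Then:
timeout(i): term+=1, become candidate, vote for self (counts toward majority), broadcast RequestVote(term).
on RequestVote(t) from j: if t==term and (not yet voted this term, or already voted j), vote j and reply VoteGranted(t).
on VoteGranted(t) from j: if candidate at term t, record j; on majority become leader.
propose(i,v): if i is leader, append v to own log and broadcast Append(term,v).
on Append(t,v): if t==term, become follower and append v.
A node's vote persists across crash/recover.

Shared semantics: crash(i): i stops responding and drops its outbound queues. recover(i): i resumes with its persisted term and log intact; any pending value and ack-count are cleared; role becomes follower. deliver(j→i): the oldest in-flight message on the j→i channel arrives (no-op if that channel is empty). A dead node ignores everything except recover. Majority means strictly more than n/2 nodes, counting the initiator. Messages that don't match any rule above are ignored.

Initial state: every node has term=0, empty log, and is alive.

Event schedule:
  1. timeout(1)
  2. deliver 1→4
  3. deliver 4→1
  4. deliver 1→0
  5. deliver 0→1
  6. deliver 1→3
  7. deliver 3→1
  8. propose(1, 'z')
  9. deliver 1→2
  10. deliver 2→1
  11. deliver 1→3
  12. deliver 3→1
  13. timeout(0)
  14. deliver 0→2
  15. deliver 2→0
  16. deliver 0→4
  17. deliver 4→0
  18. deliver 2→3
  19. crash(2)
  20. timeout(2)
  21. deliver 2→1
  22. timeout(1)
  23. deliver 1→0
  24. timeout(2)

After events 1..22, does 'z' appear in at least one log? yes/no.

yes

step 1 timeout(1): 1={cand,t=1,log=-}
step 2 deliver 1→4: 4={foll,t=1,log=-}
step 3 deliver 4→1: —
step 4 deliver 1→0: 0={foll,t=1,log=-}
step 5 deliver 0→1: 1={lead,t=1,log=-}
step 6 deliver 1→3: 3={foll,t=1,log=-}
step 7 deliver 3→1: —
step 8 propose(1,'z'): 1={lead,t=1,log=z}
step 9 deliver 1→2: 2={foll,t=1,log=-}
step 10 deliver 2→1: —
step 11 deliver 1→3: 3={foll,t=1,log=z}
step 12 deliver 3→1: —
step 13 timeout(0): 0={cand,t=2,log=-}
step 14 deliver 0→2: 2={foll,t=2,log=-}
step 15 deliver 2→0: —
step 16 deliver 0→4: 4={foll,t=2,log=-}
step 17 deliver 4→0: 0={lead,t=2,log=-}
step 18 deliver 2→3: —
step 19 crash(2): 2={✗foll,t=2,log=-}
step 20 timeout(2): —
step 21 deliver 2→1: —
step 22 timeout(1): 1={cand,t=2,log=z}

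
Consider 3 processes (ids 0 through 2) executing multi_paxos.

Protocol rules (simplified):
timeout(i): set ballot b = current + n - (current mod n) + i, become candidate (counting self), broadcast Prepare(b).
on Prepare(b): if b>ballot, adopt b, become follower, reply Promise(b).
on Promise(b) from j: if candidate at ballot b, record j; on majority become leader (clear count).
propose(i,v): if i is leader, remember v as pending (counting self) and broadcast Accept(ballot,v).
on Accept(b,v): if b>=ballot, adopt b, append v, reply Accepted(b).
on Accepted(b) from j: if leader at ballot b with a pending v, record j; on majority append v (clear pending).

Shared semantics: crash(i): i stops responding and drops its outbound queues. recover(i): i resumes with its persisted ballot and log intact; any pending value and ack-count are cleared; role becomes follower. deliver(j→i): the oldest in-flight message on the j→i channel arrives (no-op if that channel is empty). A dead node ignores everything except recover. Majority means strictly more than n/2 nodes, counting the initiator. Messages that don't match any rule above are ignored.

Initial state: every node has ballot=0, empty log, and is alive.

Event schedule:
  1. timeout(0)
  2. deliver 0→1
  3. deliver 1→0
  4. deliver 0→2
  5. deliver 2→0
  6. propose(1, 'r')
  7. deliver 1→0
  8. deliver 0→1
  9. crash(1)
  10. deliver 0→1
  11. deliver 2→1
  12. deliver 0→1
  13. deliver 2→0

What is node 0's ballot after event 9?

step 1 timeout(0): 0={cand,b=3,log=-}
step 2 deliver 0→1: 1={foll,b=3,log=-}
step 3 deliver 1→0: 0={lead,b=3,log=-}
step 4 deliver 0→2: 2={foll,b=3,log=-}
step 5 deliver 2→0: —
step 6 propose(1,'r'): —
step 7 deliver 1→0: —
step 8 deliver 0→1: —
step 9 crash(1): 1={✗foll,b=3,log=-}

3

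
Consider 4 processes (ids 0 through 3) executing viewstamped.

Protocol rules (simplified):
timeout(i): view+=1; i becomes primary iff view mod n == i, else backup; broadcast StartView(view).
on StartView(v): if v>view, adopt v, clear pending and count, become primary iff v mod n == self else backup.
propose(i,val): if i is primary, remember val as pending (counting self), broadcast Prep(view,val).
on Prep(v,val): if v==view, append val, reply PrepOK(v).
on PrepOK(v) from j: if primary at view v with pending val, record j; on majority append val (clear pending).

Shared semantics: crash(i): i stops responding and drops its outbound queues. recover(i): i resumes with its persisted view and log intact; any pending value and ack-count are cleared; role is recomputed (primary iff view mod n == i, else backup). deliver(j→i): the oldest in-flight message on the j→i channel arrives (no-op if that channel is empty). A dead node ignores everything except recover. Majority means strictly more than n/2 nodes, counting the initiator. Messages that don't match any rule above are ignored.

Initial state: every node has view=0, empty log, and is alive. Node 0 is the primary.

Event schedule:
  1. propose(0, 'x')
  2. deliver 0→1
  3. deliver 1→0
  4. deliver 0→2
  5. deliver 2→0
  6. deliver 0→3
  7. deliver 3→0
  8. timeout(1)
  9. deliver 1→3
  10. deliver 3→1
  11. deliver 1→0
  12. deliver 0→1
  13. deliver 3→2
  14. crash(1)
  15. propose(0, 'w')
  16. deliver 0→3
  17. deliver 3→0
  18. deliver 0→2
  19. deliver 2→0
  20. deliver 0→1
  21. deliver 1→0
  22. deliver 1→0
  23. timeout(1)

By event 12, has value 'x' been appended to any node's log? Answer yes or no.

after 1 — propose(0,'x'): ·
after 2 — deliver 0→1: n1:back/v0/[x]
after 3 — deliver 1→0: ·
after 4 — deliver 0→2: n2:back/v0/[x]
after 5 — deliver 2→0: n0:prim/v0/[x]
after 6 — deliver 0→3: n3:back/v0/[x]
after 7 — deliver 3→0: ·
after 8 — timeout(1): n1:prim/v1/[x]
after 9 — deliver 1→3: n3:back/v1/[x]
after 10 — deliver 3→1: ·
after 11 — deliver 1→0: n0:back/v1/[x]
after 12 — deliver 0→1: ·

yes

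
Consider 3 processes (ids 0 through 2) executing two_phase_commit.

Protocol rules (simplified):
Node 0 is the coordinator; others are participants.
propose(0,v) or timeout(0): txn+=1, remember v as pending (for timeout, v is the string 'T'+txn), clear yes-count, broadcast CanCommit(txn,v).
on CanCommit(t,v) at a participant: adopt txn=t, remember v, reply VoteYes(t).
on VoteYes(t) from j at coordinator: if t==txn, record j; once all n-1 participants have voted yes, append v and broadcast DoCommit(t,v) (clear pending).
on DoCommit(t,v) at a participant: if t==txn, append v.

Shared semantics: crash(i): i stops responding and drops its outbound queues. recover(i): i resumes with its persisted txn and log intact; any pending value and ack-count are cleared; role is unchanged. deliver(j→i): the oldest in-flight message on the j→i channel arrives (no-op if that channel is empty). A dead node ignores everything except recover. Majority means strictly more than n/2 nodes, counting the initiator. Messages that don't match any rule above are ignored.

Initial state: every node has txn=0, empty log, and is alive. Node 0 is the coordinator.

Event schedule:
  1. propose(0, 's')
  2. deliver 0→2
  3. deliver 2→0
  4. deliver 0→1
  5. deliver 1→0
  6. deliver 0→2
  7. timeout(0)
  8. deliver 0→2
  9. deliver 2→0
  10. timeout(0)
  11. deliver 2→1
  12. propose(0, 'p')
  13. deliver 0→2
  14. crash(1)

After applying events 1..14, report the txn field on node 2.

3

step 1 propose(0,'s'): 0={coor,t=1,log=-}
step 2 deliver 0→2: 2={part,t=1,log=-}
step 3 deliver 2→0: —
step 4 deliver 0→1: 1={part,t=1,log=-}
step 5 deliver 1→0: 0={coor,t=1,log=s}
step 6 deliver 0→2: 2={part,t=1,log=s}
step 7 timeout(0): 0={coor,t=2,log=s}
step 8 deliver 0→2: 2={part,t=2,log=s}
step 9 deliver 2→0: —
step 10 timeout(0): 0={coor,t=3,log=s}
step 11 deliver 2→1: —
step 12 propose(0,'p'): 0={coor,t=4,log=s}
step 13 deliver 0→2: 2={part,t=3,log=s}
step 14 crash(1): 1={✗part,t=1,log=-}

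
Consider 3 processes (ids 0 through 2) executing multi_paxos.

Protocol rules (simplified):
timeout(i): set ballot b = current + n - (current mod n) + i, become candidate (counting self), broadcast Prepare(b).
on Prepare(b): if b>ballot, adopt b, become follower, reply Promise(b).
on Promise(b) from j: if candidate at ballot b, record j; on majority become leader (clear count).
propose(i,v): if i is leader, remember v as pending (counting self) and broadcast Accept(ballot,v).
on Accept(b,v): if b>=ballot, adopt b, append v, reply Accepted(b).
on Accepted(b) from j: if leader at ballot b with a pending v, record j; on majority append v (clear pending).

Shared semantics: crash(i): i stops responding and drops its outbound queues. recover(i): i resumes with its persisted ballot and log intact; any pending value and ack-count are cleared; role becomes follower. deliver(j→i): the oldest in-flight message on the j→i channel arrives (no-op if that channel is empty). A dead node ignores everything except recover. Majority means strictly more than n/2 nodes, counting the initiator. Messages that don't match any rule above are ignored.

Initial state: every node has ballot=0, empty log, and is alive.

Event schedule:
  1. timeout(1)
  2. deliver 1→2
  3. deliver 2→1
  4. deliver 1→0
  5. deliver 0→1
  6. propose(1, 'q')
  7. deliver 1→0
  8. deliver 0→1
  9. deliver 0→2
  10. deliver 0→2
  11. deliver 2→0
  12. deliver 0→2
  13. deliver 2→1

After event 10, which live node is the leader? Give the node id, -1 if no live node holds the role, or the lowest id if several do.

1

after 1 — timeout(1): n1:cand/b4/[-]
after 2 — deliver 1→2: n2:foll/b4/[-]
after 3 — deliver 2→1: n1:lead/b4/[-]
after 4 — deliver 1→0: n0:foll/b4/[-]
after 5 — deliver 0→1: ·
after 6 — propose(1,'q'): ·
after 7 — deliver 1→0: n0:foll/b4/[q]
after 8 — deliver 0→1: n1:lead/b4/[q]
after 9 — deliver 0→2: ·
after 10 — deliver 0→2: ·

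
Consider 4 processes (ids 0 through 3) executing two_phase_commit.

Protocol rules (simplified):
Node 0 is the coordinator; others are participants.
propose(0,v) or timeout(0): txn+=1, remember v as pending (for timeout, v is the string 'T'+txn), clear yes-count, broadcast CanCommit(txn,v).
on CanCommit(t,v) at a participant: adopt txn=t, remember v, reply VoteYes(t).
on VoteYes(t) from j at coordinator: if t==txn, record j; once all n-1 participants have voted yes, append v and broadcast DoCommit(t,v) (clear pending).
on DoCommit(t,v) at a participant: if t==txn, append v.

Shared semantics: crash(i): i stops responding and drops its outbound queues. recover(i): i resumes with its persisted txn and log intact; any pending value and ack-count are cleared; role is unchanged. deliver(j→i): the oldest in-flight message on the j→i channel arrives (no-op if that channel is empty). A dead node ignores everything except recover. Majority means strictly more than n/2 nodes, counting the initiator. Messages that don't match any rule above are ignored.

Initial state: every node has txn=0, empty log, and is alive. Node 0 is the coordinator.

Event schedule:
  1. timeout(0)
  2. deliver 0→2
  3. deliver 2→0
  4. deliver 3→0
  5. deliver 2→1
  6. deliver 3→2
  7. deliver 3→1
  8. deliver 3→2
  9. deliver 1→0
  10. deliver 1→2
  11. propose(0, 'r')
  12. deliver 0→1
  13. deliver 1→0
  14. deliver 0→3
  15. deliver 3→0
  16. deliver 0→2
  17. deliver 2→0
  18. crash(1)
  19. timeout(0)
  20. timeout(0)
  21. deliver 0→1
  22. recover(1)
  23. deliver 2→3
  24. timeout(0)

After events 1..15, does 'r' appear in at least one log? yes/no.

e1 timeout(0): 0[coor,t=1,-]
e2 deliver 0→2: 2[part,t=1,-]
e3 deliver 2→0: ·
e4 deliver 3→0: ·
e5 deliver 2→1: ·
e6 deliver 3→2: ·
e7 deliver 3→1: ·
e8 deliver 3→2: ·
e9 deliver 1→0: ·
e10 deliver 1→2: ·
e11 propose(0,'r'): 0[coor,t=2,-]
e12 deliver 0→1: 1[part,t=1,-]
e13 deliver 1→0: ·
e14 deliver 0→3: 3[part,t=1,-]
e15 deliver 3→0: ·

no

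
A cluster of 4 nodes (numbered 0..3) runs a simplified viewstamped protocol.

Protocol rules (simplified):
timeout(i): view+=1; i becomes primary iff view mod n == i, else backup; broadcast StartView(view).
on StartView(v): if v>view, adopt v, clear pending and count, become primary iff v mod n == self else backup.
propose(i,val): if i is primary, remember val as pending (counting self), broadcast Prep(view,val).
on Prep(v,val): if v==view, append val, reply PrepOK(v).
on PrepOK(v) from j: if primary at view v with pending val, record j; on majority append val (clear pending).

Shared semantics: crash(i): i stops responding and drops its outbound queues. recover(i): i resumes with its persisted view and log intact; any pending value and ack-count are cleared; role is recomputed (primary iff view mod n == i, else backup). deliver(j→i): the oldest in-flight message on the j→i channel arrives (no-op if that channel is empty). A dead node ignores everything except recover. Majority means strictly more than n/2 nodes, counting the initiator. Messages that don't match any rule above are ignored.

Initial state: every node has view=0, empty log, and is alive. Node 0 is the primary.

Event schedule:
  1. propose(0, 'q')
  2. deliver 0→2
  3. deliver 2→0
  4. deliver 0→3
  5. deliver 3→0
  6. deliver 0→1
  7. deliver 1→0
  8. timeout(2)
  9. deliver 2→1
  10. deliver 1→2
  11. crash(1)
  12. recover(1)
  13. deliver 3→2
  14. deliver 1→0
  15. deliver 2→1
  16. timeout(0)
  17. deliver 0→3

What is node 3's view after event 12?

0

1. propose(0,'q'):  nop
2. deliver 0→2:  <2:back v0 q>
3. deliver 2→0:  nop
4. deliver 0→3:  <3:back v0 q>
5. deliver 3→0:  <0:prim v0 q>
6. deliver 0→1:  <1:back v0 q>
7. deliver 1→0:  nop
8. timeout(2):  <2:back v1 q>
9. deliver 2→1:  <1:prim v1 q>
10. deliver 1→2:  nop
11. crash(1):  <1:✗prim v1 q>
12. recover(1):  <1:prim v1 q>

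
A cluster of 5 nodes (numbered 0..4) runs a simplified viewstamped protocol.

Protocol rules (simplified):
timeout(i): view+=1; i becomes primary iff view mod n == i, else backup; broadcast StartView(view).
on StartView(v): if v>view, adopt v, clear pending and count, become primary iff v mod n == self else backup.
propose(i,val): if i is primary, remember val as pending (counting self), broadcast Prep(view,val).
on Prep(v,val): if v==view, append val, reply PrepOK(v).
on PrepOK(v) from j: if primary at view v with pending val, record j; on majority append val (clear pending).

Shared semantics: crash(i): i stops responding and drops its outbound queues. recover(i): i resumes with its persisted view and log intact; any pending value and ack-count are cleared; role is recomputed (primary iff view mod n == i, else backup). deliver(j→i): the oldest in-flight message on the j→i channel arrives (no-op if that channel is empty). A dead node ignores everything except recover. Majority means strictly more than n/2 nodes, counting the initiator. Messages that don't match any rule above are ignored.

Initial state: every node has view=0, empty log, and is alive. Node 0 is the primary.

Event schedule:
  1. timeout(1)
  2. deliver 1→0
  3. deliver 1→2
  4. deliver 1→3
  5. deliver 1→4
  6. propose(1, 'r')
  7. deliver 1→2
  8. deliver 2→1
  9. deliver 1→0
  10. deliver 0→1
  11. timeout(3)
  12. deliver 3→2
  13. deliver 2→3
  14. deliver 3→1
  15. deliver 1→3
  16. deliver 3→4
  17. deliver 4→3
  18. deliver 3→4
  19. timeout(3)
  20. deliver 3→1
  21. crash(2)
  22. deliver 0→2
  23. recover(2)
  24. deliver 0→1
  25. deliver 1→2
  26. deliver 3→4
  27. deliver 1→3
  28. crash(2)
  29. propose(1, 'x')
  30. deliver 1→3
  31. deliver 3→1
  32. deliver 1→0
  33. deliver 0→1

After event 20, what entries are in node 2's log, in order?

r

1. timeout(1):  <1:prim v1 ->
2. deliver 1→0:  <0:back v1 ->
3. deliver 1→2:  <2:back v1 ->
4. deliver 1→3:  <3:back v1 ->
5. deliver 1→4:  <4:back v1 ->
6. propose(1,'r'):  nop
7. deliver 1→2:  <2:back v1 r>
8. deliver 2→1:  nop
9. deliver 1→0:  <0:back v1 r>
10. deliver 0→1:  <1:prim v1 r>
11. timeout(3):  <3:back v2 ->
12. deliver 3→2:  <2:prim v2 r>
13. deliver 2→3:  nop
14. deliver 3→1:  <1:back v2 r>
15. deliver 1→3:  nop
16. deliver 3→4:  <4:back v2 ->
17. deliver 4→3:  nop
18. deliver 3→4:  nop
19. timeout(3):  <3:prim v3 ->
20. deliver 3→1:  <1:back v3 r>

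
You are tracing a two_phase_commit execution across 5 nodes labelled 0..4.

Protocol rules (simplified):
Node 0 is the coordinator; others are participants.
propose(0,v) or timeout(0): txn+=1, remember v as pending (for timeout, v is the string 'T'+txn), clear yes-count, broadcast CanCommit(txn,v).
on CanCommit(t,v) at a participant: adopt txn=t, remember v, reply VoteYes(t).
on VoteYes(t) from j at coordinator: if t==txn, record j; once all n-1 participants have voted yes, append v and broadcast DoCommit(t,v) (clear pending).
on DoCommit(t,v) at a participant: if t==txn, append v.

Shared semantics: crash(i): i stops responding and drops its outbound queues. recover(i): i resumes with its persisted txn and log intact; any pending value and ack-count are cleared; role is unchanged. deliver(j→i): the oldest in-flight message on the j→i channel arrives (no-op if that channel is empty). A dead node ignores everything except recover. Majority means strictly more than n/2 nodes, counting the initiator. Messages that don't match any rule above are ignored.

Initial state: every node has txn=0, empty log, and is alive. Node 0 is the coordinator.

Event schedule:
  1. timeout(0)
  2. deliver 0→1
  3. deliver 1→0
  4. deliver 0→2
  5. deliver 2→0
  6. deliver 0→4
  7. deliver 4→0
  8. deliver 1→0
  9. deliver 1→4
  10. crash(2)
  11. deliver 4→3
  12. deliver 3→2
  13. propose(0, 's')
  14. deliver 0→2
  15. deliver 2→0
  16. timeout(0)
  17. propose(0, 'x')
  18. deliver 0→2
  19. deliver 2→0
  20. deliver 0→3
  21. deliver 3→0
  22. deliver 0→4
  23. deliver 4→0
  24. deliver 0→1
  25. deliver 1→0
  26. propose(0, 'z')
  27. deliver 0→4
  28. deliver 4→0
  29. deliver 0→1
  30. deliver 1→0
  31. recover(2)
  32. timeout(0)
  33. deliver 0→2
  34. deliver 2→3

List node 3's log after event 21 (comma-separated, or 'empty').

after 1 — timeout(0): n0:coor/t1/[-]
after 2 — deliver 0→1: n1:part/t1/[-]
after 3 — deliver 1→0: ·
after 4 — deliver 0→2: n2:part/t1/[-]
after 5 — deliver 2→0: ·
after 6 — deliver 0→4: n4:part/t1/[-]
after 7 — deliver 4→0: ·
after 8 — deliver 1→0: ·
after 9 — deliver 1→4: ·
after 10 — crash(2): n2:✗part/t1/[-]
after 11 — deliver 4→3: ·
after 12 — deliver 3→2: ·
after 13 — propose(0,'s'): n0:coor/t2/[-]
after 14 — deliver 0→2: ·
after 15 — deliver 2→0: ·
after 16 — timeout(0): n0:coor/t3/[-]
after 17 — propose(0,'x'): n0:coor/t4/[-]
after 18 — deliver 0→2: ·
after 19 — deliver 2→0: ·
after 20 — deliver 0→3: n3:part/t1/[-]
after 21 — deliver 3→0: ·

empty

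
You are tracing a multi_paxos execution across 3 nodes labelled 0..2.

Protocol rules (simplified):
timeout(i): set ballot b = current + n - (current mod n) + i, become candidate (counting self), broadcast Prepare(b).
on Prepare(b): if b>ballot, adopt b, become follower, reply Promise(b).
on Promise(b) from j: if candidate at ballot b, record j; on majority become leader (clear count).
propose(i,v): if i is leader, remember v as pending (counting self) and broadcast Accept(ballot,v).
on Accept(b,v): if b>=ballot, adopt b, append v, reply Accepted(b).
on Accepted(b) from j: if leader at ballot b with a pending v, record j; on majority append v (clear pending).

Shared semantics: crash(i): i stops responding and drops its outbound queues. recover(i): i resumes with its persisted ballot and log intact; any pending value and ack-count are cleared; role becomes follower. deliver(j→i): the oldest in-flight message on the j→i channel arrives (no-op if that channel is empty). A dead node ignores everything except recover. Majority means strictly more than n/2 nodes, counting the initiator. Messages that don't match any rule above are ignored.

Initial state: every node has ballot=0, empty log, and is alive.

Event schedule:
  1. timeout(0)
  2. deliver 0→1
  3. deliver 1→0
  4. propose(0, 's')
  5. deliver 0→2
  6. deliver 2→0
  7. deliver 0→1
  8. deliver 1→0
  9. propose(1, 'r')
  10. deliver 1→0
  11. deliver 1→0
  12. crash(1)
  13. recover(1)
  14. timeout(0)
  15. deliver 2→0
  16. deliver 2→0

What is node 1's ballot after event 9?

after 1 — timeout(0): n0:cand/b3/[-]
after 2 — deliver 0→1: n1:foll/b3/[-]
after 3 — deliver 1→0: n0:lead/b3/[-]
after 4 — propose(0,'s'): ·
after 5 — deliver 0→2: n2:foll/b3/[-]
after 6 — deliver 2→0: ·
after 7 — deliver 0→1: n1:foll/b3/[s]
after 8 — deliver 1→0: n0:lead/b3/[s]
after 9 — propose(1,'r'): ·

3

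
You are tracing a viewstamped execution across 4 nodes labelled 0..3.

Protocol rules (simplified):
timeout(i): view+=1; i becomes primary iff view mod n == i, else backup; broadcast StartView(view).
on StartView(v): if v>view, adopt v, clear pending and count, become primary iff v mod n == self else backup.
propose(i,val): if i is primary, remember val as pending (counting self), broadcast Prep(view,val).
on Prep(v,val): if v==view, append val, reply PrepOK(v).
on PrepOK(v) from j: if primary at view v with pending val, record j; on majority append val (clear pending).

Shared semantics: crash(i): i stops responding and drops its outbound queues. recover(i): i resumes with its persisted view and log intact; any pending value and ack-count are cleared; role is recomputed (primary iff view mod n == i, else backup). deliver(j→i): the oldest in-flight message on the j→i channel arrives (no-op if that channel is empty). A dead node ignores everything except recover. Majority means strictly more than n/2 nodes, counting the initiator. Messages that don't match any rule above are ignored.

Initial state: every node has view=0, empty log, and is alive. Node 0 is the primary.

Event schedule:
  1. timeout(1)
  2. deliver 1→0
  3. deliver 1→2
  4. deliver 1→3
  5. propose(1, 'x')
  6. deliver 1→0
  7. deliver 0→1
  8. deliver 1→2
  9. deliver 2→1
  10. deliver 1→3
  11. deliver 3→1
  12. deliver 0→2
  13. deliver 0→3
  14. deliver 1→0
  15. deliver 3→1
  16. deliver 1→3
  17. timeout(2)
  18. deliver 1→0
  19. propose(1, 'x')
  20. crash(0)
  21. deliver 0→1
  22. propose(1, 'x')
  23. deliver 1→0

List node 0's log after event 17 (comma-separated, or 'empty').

x

after 1 — timeout(1): n1:prim/v1/[-]
after 2 — deliver 1→0: n0:back/v1/[-]
after 3 — deliver 1→2: n2:back/v1/[-]
after 4 — deliver 1→3: n3:back/v1/[-]
after 5 — propose(1,'x'): ·
after 6 — deliver 1→0: n0:back/v1/[x]
after 7 — deliver 0→1: ·
after 8 — deliver 1→2: n2:back/v1/[x]
after 9 — deliver 2→1: n1:prim/v1/[x]
after 10 — deliver 1→3: n3:back/v1/[x]
after 11 — deliver 3→1: ·
after 12 — deliver 0→2: ·
after 13 — deliver 0→3: ·
after 14 — deliver 1→0: ·
after 15 — deliver 3→1: ·
after 16 — deliver 1→3: ·
after 17 — timeout(2): n2:prim/v2/[x]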